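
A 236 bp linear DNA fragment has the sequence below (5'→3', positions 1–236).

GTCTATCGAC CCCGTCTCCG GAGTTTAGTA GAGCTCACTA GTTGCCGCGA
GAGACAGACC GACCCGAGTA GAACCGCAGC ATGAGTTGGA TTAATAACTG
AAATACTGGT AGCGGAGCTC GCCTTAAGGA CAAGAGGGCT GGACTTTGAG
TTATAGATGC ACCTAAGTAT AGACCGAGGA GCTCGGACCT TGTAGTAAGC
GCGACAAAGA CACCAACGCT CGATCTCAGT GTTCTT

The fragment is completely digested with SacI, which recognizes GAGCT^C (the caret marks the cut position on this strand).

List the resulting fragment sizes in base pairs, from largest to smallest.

84, 64, 53, 35 bp

SacI sites (GAGCTC) start at positions 31, 115, 179.
SacI cuts after base 5 of each site (before the last base), so after positions 35, 119, 183.
Linear molecule, 3 cuts → 4 fragments:
  1–35 → 35 bp
  36–119 → 84 bp
  120–183 → 64 bp
  184–236 → 53 bp
Sorted largest to smallest: 84, 64, 53, 35 bp.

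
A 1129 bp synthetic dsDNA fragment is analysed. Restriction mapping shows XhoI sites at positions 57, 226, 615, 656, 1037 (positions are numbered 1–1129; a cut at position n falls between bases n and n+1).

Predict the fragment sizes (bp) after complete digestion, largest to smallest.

389, 381, 169, 92, 57, 41 bp

Linear molecule, 5 cuts → 6 fragments:
  57 − 0 = 57 bp
  226 − 57 = 169 bp
  615 − 226 = 389 bp
  656 − 615 = 41 bp
  1037 − 656 = 381 bp
  1129 − 1037 = 92 bp
Sorted largest to smallest: 389, 381, 169, 92, 57, 41 bp.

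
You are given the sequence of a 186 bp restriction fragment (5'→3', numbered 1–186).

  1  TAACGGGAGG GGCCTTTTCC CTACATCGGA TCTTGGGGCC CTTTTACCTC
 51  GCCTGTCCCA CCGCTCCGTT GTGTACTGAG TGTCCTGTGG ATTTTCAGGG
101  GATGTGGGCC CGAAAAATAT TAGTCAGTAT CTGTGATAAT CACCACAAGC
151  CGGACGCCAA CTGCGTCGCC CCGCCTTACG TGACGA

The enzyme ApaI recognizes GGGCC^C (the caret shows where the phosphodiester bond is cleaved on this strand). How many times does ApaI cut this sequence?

GGGCCC occurs starting at positions 36, 106.
ApaI cuts at 2 sites.

2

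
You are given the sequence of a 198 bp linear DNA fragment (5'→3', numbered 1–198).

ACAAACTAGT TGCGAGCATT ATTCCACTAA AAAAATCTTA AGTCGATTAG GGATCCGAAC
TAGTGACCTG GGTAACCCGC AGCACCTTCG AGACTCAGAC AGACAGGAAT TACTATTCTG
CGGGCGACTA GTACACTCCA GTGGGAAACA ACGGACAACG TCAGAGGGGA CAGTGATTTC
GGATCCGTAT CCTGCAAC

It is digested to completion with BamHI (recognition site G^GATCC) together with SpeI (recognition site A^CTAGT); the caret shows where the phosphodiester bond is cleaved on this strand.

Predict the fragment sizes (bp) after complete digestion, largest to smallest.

BamHI sites (GGATCC) start at positions 51, 181.
BamHI cuts after the first base of each site, so after positions 51, 181.
SpeI sites (ACTAGT) start at positions 5, 59, 127.
SpeI cuts after the first base of each site, so after positions 5, 59, 127.
Combined cut positions: 5, 51, 59, 127, 181.
Linear molecule, 5 cuts → 6 fragments:
  1–5 → 5 bp
  6–51 → 46 bp
  52–59 → 8 bp
  60–127 → 68 bp
  128–181 → 54 bp
  182–198 → 17 bp
Sorted largest to smallest: 68, 54, 46, 17, 8, 5 bp.

68, 54, 46, 17, 8, 5 bp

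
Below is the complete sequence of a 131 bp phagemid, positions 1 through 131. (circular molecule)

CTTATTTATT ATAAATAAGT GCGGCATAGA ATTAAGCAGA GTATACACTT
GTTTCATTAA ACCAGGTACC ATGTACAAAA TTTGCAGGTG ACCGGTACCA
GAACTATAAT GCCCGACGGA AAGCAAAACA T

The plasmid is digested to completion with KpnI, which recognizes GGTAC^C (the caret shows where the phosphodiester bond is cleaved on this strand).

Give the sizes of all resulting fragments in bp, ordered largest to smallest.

102, 29 bp

KpnI sites (GGTACC) start at positions 65, 94.
KpnI cuts after base 5 of each site (before the last base), so after positions 69, 98.
Circular molecule, 2 cuts → 2 fragments:
  70–98 → 29 bp
  99–131 then 1–69 → 33 + 69 = 102 bp
Sorted largest to smallest: 102, 29 bp.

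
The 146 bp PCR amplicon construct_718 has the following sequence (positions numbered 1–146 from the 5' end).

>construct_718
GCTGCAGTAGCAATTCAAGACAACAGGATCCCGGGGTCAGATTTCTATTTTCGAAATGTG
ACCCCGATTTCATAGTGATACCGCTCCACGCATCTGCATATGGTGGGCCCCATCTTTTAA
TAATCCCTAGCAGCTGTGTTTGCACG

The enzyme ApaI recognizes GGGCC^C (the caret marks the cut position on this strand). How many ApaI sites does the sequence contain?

1

GGGCCC occurs starting at position 105.
ApaI cuts at 1 site.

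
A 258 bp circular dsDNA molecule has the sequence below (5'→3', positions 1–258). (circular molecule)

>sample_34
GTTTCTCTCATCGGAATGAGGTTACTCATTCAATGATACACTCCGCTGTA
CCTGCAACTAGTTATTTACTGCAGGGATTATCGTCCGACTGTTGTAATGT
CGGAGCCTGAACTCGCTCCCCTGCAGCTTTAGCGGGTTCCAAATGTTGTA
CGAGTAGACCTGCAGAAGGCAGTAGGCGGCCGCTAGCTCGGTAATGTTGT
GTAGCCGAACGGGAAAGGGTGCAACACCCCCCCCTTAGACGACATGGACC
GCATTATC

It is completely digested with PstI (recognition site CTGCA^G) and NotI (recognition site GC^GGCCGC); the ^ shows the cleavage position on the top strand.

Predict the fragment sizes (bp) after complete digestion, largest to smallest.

PstI sites (CTGCAG) start at positions 69, 121, 160.
PstI cuts after base 5 of each site (before the last base), so after positions 73, 125, 164.
The NotI site (GCGGCCGC) starts at position 176.
NotI cuts after base 2 of each site, so after position 177.
Combined cut positions: 73, 125, 164, 177.
Circular molecule, 4 cuts → 4 fragments:
  74–125 → 52 bp
  126–164 → 39 bp
  165–177 → 13 bp
  178–258 then 1–73 → 81 + 73 = 154 bp
Sorted largest to smallest: 154, 52, 39, 13 bp.

154, 52, 39, 13 bp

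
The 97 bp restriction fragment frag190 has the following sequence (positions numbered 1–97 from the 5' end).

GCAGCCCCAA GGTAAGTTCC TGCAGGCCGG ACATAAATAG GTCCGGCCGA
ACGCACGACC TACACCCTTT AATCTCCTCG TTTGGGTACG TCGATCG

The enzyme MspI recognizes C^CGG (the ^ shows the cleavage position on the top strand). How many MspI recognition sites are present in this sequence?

2

CCGG occurs starting at positions 27, 43.
MspI cuts at 2 sites.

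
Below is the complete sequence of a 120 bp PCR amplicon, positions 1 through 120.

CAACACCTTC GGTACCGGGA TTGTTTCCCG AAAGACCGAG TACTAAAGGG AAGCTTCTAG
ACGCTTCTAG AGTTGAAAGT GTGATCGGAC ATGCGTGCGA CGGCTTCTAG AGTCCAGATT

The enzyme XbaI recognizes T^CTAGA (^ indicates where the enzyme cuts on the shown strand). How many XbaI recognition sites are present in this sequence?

TCTAGA occurs starting at positions 56, 66, 106.
XbaI cuts at 3 sites.

3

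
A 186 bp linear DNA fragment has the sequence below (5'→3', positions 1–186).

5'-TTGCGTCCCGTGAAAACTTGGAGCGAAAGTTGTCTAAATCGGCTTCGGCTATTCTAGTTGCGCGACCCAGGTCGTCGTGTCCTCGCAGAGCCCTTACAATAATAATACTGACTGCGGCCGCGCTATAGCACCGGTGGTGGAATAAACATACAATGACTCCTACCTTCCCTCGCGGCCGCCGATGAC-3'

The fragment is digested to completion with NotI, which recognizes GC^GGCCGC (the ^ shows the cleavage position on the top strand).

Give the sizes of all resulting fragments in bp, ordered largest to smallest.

115, 58, 13 bp

NotI sites (GCGGCCGC) start at positions 114, 172.
NotI cuts after base 2 of each site, so after positions 115, 173.
Linear molecule, 2 cuts → 3 fragments:
  1–115 → 115 bp
  116–173 → 58 bp
  174–186 → 13 bp
Sorted largest to smallest: 115, 58, 13 bp.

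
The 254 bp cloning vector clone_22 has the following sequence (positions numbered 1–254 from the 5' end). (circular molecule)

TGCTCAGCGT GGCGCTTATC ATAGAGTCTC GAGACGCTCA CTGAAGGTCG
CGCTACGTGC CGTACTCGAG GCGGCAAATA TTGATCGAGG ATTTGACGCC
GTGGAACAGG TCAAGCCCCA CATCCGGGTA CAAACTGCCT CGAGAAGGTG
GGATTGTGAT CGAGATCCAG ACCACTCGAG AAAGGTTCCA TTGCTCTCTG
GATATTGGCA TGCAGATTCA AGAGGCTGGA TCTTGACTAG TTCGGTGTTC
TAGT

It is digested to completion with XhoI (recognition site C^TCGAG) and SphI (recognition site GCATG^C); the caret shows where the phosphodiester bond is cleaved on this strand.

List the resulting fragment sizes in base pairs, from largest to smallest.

XhoI sites (CTCGAG) start at positions 28, 65, 139, 175.
XhoI cuts after the first base of each site, so after positions 28, 65, 139, 175.
The SphI site (GCATGC) starts at position 208.
SphI cuts after base 5 of each site (before the last base), so after position 212.
Combined cut positions: 28, 65, 139, 175, 212.
Circular molecule, 5 cuts → 5 fragments:
  29–65 → 37 bp
  66–139 → 74 bp
  140–175 → 36 bp
  176–212 → 37 bp
  213–254 then 1–28 → 42 + 28 = 70 bp
Sorted largest to smallest: 74, 70, 37, 37, 36 bp.

74, 70, 37, 37, 36 bp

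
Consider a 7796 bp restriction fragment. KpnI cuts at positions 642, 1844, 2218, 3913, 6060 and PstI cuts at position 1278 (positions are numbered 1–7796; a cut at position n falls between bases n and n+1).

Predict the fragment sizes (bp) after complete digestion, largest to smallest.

2147, 1736, 1695, 642, 636, 566, 374 bp

Combined cut positions (sorted): 642, 1278, 1844, 2218, 3913, 6060.
Linear molecule, 6 cuts → 7 fragments:
  642 − 0 = 642 bp
  1278 − 642 = 636 bp
  1844 − 1278 = 566 bp
  2218 − 1844 = 374 bp
  3913 − 2218 = 1695 bp
  6060 − 3913 = 2147 bp
  7796 − 6060 = 1736 bp
Sorted largest to smallest: 2147, 1736, 1695, 642, 636, 566, 374 bp.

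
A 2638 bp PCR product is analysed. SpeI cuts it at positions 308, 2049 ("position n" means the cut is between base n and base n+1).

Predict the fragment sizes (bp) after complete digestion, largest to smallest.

Linear molecule, 2 cuts → 3 fragments:
  308 − 0 = 308 bp
  2049 − 308 = 1741 bp
  2638 − 2049 = 589 bp
Sorted largest to smallest: 1741, 589, 308 bp.

1741, 589, 308 bp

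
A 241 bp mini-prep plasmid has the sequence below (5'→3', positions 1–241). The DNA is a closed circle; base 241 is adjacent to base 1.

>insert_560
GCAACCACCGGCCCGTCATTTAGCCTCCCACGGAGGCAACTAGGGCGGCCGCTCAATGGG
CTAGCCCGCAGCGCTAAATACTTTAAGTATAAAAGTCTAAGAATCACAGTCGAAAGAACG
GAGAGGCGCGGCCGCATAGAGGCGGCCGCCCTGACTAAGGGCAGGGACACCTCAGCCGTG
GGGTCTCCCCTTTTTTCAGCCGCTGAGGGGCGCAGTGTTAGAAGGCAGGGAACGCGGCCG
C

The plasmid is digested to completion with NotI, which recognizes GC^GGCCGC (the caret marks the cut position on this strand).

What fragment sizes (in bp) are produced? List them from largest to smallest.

92, 83, 52, 14 bp

NotI sites (GCGGCCGC) start at positions 45, 128, 142, 234.
NotI cuts after base 2 of each site, so after positions 46, 129, 143, 235.
Circular molecule, 4 cuts → 4 fragments:
  47–129 → 83 bp
  130–143 → 14 bp
  144–235 → 92 bp
  236–241 then 1–46 → 6 + 46 = 52 bp
Sorted largest to smallest: 92, 83, 52, 14 bp.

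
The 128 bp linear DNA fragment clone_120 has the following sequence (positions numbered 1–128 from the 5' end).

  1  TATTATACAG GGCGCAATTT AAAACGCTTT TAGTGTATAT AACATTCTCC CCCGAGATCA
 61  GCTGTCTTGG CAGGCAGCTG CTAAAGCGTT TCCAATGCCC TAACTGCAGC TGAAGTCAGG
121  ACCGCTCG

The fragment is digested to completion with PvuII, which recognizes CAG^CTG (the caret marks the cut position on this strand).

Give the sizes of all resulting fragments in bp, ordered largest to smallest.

61, 32, 19, 16 bp

PvuII sites (CAGCTG) start at positions 59, 75, 107.
PvuII cuts after base 3 of each site, so after positions 61, 77, 109.
Linear molecule, 3 cuts → 4 fragments:
  1–61 → 61 bp
  62–77 → 16 bp
  78–109 → 32 bp
  110–128 → 19 bp
Sorted largest to smallest: 61, 32, 19, 16 bp.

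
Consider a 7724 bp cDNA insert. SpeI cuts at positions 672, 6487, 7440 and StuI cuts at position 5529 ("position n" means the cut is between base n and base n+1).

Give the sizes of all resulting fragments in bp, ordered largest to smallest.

4857, 958, 953, 672, 284 bp

Combined cut positions (sorted): 672, 5529, 6487, 7440.
Linear molecule, 4 cuts → 5 fragments:
  672 − 0 = 672 bp
  5529 − 672 = 4857 bp
  6487 − 5529 = 958 bp
  7440 − 6487 = 953 bp
  7724 − 7440 = 284 bp
Sorted largest to smallest: 4857, 958, 953, 672, 284 bp.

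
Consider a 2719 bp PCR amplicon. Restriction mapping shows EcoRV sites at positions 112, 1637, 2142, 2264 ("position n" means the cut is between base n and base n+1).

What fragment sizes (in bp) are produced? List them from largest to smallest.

1525, 505, 455, 122, 112 bp

Linear molecule, 4 cuts → 5 fragments:
  112 − 0 = 112 bp
  1637 − 112 = 1525 bp
  2142 − 1637 = 505 bp
  2264 − 2142 = 122 bp
  2719 − 2264 = 455 bp
Sorted largest to smallest: 1525, 505, 455, 122, 112 bp.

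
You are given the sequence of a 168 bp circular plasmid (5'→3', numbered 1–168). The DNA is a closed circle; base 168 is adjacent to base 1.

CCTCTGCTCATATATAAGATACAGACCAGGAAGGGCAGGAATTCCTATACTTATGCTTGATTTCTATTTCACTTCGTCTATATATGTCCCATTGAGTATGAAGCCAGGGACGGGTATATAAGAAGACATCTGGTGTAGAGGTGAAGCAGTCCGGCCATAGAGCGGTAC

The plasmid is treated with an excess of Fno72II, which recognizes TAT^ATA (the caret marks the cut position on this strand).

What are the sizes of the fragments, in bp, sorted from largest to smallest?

Fno72II sites (TATATA) start at positions 11, 79, 115.
Fno72II cuts after base 3 of each site, so after positions 13, 81, 117.
Circular molecule, 3 cuts → 3 fragments:
  14–81 → 68 bp
  82–117 → 36 bp
  118–168 then 1–13 → 51 + 13 = 64 bp
Sorted largest to smallest: 68, 64, 36 bp.

68, 64, 36 bp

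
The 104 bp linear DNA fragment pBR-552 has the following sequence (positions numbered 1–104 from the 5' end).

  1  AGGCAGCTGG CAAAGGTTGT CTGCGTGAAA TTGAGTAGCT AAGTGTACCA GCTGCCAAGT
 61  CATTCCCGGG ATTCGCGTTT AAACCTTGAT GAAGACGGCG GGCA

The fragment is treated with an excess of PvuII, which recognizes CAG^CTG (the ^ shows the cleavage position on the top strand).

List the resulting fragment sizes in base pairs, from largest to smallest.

PvuII sites (CAGCTG) start at positions 4, 49.
PvuII cuts after base 3 of each site, so after positions 6, 51.
Linear molecule, 2 cuts → 3 fragments:
  1–6 → 6 bp
  7–51 → 45 bp
  52–104 → 53 bp
Sorted largest to smallest: 53, 45, 6 bp.

53, 45, 6 bp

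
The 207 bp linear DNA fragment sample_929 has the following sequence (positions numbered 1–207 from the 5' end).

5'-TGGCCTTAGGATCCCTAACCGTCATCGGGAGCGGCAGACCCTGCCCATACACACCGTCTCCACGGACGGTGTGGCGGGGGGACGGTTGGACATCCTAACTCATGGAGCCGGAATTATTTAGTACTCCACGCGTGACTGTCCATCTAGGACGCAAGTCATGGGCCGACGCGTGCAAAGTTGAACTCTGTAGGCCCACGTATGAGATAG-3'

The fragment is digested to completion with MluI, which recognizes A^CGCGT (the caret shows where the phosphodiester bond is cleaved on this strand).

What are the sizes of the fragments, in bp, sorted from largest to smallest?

MluI sites (ACGCGT) start at positions 128, 166.
MluI cuts after the first base of each site, so after positions 128, 166.
Linear molecule, 2 cuts → 3 fragments:
  1–128 → 128 bp
  129–166 → 38 bp
  167–207 → 41 bp
Sorted largest to smallest: 128, 41, 38 bp.

128, 41, 38 bp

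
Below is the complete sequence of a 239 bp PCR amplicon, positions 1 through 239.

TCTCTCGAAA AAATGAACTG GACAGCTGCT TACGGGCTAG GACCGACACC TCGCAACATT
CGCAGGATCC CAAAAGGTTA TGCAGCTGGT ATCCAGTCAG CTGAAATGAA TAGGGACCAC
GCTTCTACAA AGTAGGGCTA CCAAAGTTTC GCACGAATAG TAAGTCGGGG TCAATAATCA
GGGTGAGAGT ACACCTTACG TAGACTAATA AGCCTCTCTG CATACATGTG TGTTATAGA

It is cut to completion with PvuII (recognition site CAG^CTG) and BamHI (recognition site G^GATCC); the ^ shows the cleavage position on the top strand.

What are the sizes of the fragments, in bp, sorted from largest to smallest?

PvuII sites (CAGCTG) start at positions 23, 83, 98.
PvuII cuts after base 3 of each site, so after positions 25, 85, 100.
The BamHI site (GGATCC) starts at position 65.
BamHI cuts after the first base of each site, so after position 65.
Combined cut positions: 25, 65, 85, 100.
Linear molecule, 4 cuts → 5 fragments:
  1–25 → 25 bp
  26–65 → 40 bp
  66–85 → 20 bp
  86–100 → 15 bp
  101–239 → 139 bp
Sorted largest to smallest: 139, 40, 25, 20, 15 bp.

139, 40, 25, 20, 15 bp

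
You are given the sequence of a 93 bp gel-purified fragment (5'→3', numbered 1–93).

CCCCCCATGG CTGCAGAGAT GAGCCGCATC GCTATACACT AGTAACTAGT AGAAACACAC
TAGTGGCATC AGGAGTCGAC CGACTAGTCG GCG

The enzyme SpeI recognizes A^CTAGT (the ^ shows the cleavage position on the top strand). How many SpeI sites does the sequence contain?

4

ACTAGT occurs starting at positions 38, 45, 59, 83.
SpeI cuts at 4 sites.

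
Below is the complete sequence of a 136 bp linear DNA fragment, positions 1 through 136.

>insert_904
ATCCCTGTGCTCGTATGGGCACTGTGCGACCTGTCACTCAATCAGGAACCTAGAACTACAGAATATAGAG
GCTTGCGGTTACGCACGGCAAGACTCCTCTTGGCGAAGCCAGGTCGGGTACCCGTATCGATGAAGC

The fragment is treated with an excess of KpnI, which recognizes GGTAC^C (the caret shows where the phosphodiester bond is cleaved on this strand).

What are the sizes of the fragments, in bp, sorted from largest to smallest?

121, 15 bp

The KpnI site (GGTACC) starts at position 117.
KpnI cuts after base 5 of each site (before the last base), so after position 121.
Linear molecule, 1 cut → 2 fragments:
  1–121 → 121 bp
  122–136 → 15 bp
Sorted largest to smallest: 121, 15 bp.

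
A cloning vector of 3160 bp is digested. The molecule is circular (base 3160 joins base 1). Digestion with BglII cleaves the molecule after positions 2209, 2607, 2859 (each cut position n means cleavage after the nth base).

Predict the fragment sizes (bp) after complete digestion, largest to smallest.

Circular molecule, 3 cuts → 3 fragments:
  2607 − 2209 = 398 bp
  2859 − 2607 = 252 bp
  wrap: 3160 − 2859 + 2209 = 2510 bp
Sorted largest to smallest: 2510, 398, 252 bp.

2510, 398, 252 bp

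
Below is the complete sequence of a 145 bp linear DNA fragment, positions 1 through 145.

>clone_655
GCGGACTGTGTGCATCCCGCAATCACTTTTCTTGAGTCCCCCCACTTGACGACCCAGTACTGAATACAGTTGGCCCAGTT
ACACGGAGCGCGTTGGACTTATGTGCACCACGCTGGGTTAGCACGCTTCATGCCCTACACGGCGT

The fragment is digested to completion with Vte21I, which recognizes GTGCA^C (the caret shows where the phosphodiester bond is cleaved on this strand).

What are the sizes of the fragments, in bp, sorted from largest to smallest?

107, 38 bp

The Vte21I site (GTGCAC) starts at position 103.
Vte21I cuts after base 5 of each site (before the last base), so after position 107.
Linear molecule, 1 cut → 2 fragments:
  1–107 → 107 bp
  108–145 → 38 bp
Sorted largest to smallest: 107, 38 bp.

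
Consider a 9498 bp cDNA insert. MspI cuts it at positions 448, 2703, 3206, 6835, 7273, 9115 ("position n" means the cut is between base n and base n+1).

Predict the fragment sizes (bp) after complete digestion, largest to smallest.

Linear molecule, 6 cuts → 7 fragments:
  448 − 0 = 448 bp
  2703 − 448 = 2255 bp
  3206 − 2703 = 503 bp
  6835 − 3206 = 3629 bp
  7273 − 6835 = 438 bp
  9115 − 7273 = 1842 bp
  9498 − 9115 = 383 bp
Sorted largest to smallest: 3629, 2255, 1842, 503, 448, 438, 383 bp.

3629, 2255, 1842, 503, 448, 438, 383 bp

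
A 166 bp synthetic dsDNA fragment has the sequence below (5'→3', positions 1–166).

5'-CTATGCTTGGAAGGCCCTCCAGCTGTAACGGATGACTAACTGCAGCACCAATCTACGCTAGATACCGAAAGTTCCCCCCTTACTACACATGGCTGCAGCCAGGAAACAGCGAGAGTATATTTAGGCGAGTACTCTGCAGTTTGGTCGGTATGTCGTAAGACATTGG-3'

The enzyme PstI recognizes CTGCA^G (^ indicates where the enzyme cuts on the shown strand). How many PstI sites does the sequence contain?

CTGCAG occurs starting at positions 40, 93, 134.
PstI cuts at 3 sites.

3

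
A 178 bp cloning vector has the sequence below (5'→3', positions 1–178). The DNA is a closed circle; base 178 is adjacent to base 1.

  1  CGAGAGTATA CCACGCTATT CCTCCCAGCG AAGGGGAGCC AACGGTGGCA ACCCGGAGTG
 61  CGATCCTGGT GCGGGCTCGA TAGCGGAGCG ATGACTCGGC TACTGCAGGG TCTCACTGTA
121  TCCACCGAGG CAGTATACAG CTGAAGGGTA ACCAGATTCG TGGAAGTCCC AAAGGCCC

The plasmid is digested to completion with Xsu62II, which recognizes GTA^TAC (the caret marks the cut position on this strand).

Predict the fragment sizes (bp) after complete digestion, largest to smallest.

Xsu62II sites (GTATAC) start at positions 6, 133.
Xsu62II cuts after base 3 of each site, so after positions 8, 135.
Circular molecule, 2 cuts → 2 fragments:
  9–135 → 127 bp
  136–178 then 1–8 → 43 + 8 = 51 bp
Sorted largest to smallest: 127, 51 bp.

127, 51 bp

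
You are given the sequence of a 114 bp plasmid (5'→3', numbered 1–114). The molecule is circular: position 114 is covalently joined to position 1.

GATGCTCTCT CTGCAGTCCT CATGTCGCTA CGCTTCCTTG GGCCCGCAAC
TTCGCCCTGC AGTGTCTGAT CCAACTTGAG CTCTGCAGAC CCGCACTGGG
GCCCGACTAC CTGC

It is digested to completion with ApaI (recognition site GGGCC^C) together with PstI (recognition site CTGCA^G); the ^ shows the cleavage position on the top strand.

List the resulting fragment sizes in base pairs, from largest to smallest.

29, 26, 26, 17, 16 bp

ApaI sites (GGGCCC) start at positions 40, 99.
ApaI cuts after base 5 of each site (before the last base), so after positions 44, 103.
PstI sites (CTGCAG) start at positions 11, 57, 83.
PstI cuts after base 5 of each site (before the last base), so after positions 15, 61, 87.
Combined cut positions: 15, 44, 61, 87, 103.
Circular molecule, 5 cuts → 5 fragments:
  16–44 → 29 bp
  45–61 → 17 bp
  62–87 → 26 bp
  88–103 → 16 bp
  104–114 then 1–15 → 11 + 15 = 26 bp
Sorted largest to smallest: 29, 26, 26, 17, 16 bp.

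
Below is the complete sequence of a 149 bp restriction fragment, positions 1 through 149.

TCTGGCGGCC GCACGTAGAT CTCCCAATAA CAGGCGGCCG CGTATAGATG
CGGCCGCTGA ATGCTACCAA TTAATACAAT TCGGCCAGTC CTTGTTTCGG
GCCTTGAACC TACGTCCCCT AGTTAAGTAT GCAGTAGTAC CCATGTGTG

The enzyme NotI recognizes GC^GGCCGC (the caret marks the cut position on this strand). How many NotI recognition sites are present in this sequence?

3

GCGGCCGC occurs starting at positions 5, 34, 50.
NotI cuts at 3 sites.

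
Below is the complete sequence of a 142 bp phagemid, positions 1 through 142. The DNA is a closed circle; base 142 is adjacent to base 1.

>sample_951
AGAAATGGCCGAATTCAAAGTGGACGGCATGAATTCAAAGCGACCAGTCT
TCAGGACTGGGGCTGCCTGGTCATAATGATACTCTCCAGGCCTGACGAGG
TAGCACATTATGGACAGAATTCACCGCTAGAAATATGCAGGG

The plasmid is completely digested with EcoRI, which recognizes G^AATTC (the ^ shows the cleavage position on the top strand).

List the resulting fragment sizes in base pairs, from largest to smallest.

EcoRI sites (GAATTC) start at positions 11, 31, 117.
EcoRI cuts after the first base of each site, so after positions 11, 31, 117.
Circular molecule, 3 cuts → 3 fragments:
  12–31 → 20 bp
  32–117 → 86 bp
  118–142 then 1–11 → 25 + 11 = 36 bp
Sorted largest to smallest: 86, 36, 20 bp.

86, 36, 20 bp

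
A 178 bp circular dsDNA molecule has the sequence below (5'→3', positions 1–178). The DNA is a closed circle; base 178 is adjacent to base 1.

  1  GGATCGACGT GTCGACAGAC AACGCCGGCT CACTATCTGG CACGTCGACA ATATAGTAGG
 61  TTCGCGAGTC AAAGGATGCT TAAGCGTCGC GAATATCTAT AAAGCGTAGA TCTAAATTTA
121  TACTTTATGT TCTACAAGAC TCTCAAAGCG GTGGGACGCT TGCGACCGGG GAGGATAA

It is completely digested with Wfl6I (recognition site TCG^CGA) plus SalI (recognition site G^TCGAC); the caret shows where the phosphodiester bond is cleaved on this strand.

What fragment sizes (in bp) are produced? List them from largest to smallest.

100, 33, 25, 20 bp

Wfl6I sites (TCGCGA) start at positions 62, 87.
Wfl6I cuts after base 3 of each site, so after positions 64, 89.
SalI sites (GTCGAC) start at positions 11, 44.
SalI cuts after the first base of each site, so after positions 11, 44.
Combined cut positions: 11, 44, 64, 89.
Circular molecule, 4 cuts → 4 fragments:
  12–44 → 33 bp
  45–64 → 20 bp
  65–89 → 25 bp
  90–178 then 1–11 → 89 + 11 = 100 bp
Sorted largest to smallest: 100, 33, 25, 20 bp.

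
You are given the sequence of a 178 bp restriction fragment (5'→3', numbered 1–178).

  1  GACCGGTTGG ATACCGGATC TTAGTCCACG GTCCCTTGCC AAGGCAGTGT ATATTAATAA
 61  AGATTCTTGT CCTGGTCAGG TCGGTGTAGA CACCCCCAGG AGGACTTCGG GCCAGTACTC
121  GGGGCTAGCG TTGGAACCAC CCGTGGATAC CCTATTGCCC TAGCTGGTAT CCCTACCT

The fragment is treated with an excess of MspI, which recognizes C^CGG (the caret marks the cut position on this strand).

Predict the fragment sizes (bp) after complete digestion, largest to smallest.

164, 11, 3 bp

MspI sites (CCGG) start at positions 3, 14.
MspI cuts after the first base of each site, so after positions 3, 14.
Linear molecule, 2 cuts → 3 fragments:
  1–3 → 3 bp
  4–14 → 11 bp
  15–178 → 164 bp
Sorted largest to smallest: 164, 11, 3 bp.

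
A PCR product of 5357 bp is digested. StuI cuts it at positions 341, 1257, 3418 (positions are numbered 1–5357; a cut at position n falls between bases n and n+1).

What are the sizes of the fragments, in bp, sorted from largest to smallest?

2161, 1939, 916, 341 bp

Linear molecule, 3 cuts → 4 fragments:
  341 − 0 = 341 bp
  1257 − 341 = 916 bp
  3418 − 1257 = 2161 bp
  5357 − 3418 = 1939 bp
Sorted largest to smallest: 2161, 1939, 916, 341 bp.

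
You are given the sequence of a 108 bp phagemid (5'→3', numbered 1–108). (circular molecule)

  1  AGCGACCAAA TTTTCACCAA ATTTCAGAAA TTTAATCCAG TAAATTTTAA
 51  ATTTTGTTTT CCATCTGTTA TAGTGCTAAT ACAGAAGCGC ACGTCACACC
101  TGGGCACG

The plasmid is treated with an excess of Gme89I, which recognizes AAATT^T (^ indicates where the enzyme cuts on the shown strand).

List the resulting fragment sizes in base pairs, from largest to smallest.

67, 14, 11, 9, 7 bp

Gme89I sites (AAATTT) start at positions 8, 19, 28, 42, 49.
Gme89I cuts after base 5 of each site (before the last base), so after positions 12, 23, 32, 46, 53.
Circular molecule, 5 cuts → 5 fragments:
  13–23 → 11 bp
  24–32 → 9 bp
  33–46 → 14 bp
  47–53 → 7 bp
  54–108 then 1–12 → 55 + 12 = 67 bp
Sorted largest to smallest: 67, 14, 11, 9, 7 bp.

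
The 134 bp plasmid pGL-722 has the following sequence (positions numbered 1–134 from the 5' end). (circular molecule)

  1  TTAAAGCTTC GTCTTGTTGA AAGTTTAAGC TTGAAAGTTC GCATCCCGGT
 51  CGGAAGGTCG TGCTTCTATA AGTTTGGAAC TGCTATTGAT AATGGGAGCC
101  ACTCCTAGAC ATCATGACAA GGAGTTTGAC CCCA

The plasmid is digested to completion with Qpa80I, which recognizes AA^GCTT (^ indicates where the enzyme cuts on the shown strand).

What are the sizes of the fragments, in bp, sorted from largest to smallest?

111, 23 bp

Qpa80I sites (AAGCTT) start at positions 4, 27.
Qpa80I cuts after base 2 of each site, so after positions 5, 28.
Circular molecule, 2 cuts → 2 fragments:
  6–28 → 23 bp
  29–134 then 1–5 → 106 + 5 = 111 bp
Sorted largest to smallest: 111, 23 bp.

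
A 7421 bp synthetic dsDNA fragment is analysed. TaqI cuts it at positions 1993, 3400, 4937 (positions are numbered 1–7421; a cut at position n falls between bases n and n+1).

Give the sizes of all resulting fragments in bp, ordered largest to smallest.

2484, 1993, 1537, 1407 bp

Linear molecule, 3 cuts → 4 fragments:
  1993 − 0 = 1993 bp
  3400 − 1993 = 1407 bp
  4937 − 3400 = 1537 bp
  7421 − 4937 = 2484 bp
Sorted largest to smallest: 2484, 1993, 1537, 1407 bp.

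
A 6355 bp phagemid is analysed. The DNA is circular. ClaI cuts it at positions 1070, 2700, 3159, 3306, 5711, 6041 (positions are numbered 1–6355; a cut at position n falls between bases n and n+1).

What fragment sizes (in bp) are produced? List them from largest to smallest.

2405, 1630, 1384, 459, 330, 147 bp

Circular molecule, 6 cuts → 6 fragments:
  2700 − 1070 = 1630 bp
  3159 − 2700 = 459 bp
  3306 − 3159 = 147 bp
  5711 − 3306 = 2405 bp
  6041 − 5711 = 330 bp
  wrap: 6355 − 6041 + 1070 = 1384 bp
Sorted largest to smallest: 2405, 1630, 1384, 459, 330, 147 bp.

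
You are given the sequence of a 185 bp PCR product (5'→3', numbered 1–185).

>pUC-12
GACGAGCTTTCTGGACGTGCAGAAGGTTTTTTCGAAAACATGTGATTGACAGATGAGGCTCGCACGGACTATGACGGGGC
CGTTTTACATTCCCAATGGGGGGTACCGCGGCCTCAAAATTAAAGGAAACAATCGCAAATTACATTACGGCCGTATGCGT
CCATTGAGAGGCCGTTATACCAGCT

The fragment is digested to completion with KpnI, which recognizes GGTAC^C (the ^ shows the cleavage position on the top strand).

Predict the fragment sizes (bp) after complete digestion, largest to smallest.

106, 79 bp

The KpnI site (GGTACC) starts at position 102.
KpnI cuts after base 5 of each site (before the last base), so after position 106.
Linear molecule, 1 cut → 2 fragments:
  1–106 → 106 bp
  107–185 → 79 bp
Sorted largest to smallest: 106, 79 bp.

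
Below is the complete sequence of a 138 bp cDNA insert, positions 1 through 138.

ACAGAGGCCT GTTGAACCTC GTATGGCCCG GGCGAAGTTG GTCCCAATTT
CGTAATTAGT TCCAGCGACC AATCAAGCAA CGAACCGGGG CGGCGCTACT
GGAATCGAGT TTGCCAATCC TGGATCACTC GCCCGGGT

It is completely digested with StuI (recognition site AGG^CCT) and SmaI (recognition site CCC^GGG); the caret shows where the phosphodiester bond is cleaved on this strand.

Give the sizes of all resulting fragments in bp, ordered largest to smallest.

The StuI site (AGGCCT) starts at position 5.
StuI cuts after base 3 of each site, so after position 7.
SmaI sites (CCCGGG) start at positions 27, 132.
SmaI cuts after base 3 of each site, so after positions 29, 134.
Combined cut positions: 7, 29, 134.
Linear molecule, 3 cuts → 4 fragments:
  1–7 → 7 bp
  8–29 → 22 bp
  30–134 → 105 bp
  135–138 → 4 bp
Sorted largest to smallest: 105, 22, 7, 4 bp.

105, 22, 7, 4 bp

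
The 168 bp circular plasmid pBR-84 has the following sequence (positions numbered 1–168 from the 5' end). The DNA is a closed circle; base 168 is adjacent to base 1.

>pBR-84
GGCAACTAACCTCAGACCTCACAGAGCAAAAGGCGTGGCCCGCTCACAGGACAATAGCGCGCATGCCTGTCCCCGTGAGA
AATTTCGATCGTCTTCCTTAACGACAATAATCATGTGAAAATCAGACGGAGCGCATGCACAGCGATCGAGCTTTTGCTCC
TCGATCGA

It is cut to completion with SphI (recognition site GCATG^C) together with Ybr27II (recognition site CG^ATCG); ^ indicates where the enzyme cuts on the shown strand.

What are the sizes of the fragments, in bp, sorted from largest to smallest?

SphI sites (GCATGC) start at positions 61, 133.
SphI cuts after base 5 of each site (before the last base), so after positions 65, 137.
Ybr27II sites (CGATCG) start at positions 86, 143, 162.
Ybr27II cuts after base 2 of each site, so after positions 87, 144, 163.
Combined cut positions: 65, 87, 137, 144, 163.
Circular molecule, 5 cuts → 5 fragments:
  66–87 → 22 bp
  88–137 → 50 bp
  138–144 → 7 bp
  145–163 → 19 bp
  164–168 then 1–65 → 5 + 65 = 70 bp
Sorted largest to smallest: 70, 50, 22, 19, 7 bp.

70, 50, 22, 19, 7 bp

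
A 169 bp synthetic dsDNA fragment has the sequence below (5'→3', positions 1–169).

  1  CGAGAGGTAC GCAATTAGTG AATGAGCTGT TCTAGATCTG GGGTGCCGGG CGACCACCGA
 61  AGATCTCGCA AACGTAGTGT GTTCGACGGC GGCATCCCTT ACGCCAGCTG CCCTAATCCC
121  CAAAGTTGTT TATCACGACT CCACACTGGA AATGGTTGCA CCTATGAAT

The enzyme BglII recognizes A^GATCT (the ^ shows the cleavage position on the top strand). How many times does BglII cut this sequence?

AGATCT occurs starting at positions 34, 61.
BglII cuts at 2 sites.

2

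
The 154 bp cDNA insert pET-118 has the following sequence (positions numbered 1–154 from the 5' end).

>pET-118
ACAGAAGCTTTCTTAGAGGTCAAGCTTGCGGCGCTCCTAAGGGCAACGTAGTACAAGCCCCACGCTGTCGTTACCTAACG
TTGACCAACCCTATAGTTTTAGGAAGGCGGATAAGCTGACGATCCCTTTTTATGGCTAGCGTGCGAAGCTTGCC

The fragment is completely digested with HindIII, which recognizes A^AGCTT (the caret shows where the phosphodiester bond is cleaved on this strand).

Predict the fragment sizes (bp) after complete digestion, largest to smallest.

124, 17, 8, 5 bp

HindIII sites (AAGCTT) start at positions 5, 22, 146.
HindIII cuts after the first base of each site, so after positions 5, 22, 146.
Linear molecule, 3 cuts → 4 fragments:
  1–5 → 5 bp
  6–22 → 17 bp
  23–146 → 124 bp
  147–154 → 8 bp
Sorted largest to smallest: 124, 17, 8, 5 bp.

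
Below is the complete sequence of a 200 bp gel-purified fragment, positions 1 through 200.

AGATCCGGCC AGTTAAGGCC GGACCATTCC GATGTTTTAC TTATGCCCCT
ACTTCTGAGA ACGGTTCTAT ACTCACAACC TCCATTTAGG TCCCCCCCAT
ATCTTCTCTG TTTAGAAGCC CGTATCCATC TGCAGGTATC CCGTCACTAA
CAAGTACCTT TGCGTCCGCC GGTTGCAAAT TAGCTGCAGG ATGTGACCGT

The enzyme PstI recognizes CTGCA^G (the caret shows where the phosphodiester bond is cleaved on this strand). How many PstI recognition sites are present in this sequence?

2

CTGCAG occurs starting at positions 130, 184.
PstI cuts at 2 sites.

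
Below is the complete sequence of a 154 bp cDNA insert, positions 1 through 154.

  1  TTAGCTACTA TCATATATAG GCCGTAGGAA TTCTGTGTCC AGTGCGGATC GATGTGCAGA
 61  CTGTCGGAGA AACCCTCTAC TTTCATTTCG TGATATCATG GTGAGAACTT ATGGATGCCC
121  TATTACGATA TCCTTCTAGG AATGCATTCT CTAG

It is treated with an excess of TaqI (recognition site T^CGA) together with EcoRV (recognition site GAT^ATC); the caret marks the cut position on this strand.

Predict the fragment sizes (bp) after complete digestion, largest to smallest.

49, 45, 35, 25 bp

The TaqI site (TCGA) starts at position 49.
TaqI cuts after the first base of each site, so after position 49.
EcoRV sites (GATATC) start at positions 92, 127.
EcoRV cuts after base 3 of each site, so after positions 94, 129.
Combined cut positions: 49, 94, 129.
Linear molecule, 3 cuts → 4 fragments:
  1–49 → 49 bp
  50–94 → 45 bp
  95–129 → 35 bp
  130–154 → 25 bp
Sorted largest to smallest: 49, 45, 35, 25 bp.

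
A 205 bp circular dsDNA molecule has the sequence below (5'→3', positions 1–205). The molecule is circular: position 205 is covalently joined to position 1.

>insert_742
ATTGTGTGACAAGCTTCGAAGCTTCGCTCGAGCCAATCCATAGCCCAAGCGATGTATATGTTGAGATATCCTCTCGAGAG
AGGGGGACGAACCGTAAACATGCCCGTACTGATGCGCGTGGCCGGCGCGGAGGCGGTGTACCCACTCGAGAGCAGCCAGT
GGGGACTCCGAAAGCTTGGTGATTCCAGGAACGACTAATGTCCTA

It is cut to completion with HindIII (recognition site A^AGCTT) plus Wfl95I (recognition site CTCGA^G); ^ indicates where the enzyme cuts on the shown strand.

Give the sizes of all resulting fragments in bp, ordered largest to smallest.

72, 46, 44, 23, 12, 8 bp

HindIII sites (AAGCTT) start at positions 11, 19, 172.
HindIII cuts after the first base of each site, so after positions 11, 19, 172.
Wfl95I sites (CTCGAG) start at positions 27, 73, 145.
Wfl95I cuts after base 5 of each site (before the last base), so after positions 31, 77, 149.
Combined cut positions: 11, 19, 31, 77, 149, 172.
Circular molecule, 6 cuts → 6 fragments:
  12–19 → 8 bp
  20–31 → 12 bp
  32–77 → 46 bp
  78–149 → 72 bp
  150–172 → 23 bp
  173–205 then 1–11 → 33 + 11 = 44 bp
Sorted largest to smallest: 72, 46, 44, 23, 12, 8 bp.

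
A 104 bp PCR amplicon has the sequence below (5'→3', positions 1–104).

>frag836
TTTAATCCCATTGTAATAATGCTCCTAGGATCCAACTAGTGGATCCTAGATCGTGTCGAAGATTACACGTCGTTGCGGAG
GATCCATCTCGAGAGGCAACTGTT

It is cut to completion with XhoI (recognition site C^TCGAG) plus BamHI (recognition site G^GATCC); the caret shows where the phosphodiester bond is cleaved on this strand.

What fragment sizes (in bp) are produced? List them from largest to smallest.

39, 28, 16, 13, 8 bp

The XhoI site (CTCGAG) starts at position 88.
XhoI cuts after the first base of each site, so after position 88.
BamHI sites (GGATCC) start at positions 28, 41, 80.
BamHI cuts after the first base of each site, so after positions 28, 41, 80.
Combined cut positions: 28, 41, 80, 88.
Linear molecule, 4 cuts → 5 fragments:
  1–28 → 28 bp
  29–41 → 13 bp
  42–80 → 39 bp
  81–88 → 8 bp
  89–104 → 16 bp
Sorted largest to smallest: 39, 28, 16, 13, 8 bp.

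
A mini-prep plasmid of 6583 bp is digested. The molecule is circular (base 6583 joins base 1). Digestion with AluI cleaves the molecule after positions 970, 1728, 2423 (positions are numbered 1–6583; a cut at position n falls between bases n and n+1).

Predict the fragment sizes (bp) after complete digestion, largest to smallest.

5130, 758, 695 bp

Circular molecule, 3 cuts → 3 fragments:
  1728 − 970 = 758 bp
  2423 − 1728 = 695 bp
  wrap: 6583 − 2423 + 970 = 5130 bp
Sorted largest to smallest: 5130, 758, 695 bp.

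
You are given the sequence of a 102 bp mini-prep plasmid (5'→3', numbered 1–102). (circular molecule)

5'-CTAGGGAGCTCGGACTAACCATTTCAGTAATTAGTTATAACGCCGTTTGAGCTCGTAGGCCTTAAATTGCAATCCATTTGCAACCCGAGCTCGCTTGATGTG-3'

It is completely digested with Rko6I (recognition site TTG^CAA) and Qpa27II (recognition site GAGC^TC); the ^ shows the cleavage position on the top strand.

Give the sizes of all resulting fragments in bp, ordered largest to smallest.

Rko6I sites (TTGCAA) start at positions 67, 78.
Rko6I cuts after base 3 of each site, so after positions 69, 80.
Qpa27II sites (GAGCTC) start at positions 6, 49, 87.
Qpa27II cuts after base 4 of each site, so after positions 9, 52, 90.
Combined cut positions: 9, 52, 69, 80, 90.
Circular molecule, 5 cuts → 5 fragments:
  10–52 → 43 bp
  53–69 → 17 bp
  70–80 → 11 bp
  81–90 → 10 bp
  91–102 then 1–9 → 12 + 9 = 21 bp
Sorted largest to smallest: 43, 21, 17, 11, 10 bp.

43, 21, 17, 11, 10 bp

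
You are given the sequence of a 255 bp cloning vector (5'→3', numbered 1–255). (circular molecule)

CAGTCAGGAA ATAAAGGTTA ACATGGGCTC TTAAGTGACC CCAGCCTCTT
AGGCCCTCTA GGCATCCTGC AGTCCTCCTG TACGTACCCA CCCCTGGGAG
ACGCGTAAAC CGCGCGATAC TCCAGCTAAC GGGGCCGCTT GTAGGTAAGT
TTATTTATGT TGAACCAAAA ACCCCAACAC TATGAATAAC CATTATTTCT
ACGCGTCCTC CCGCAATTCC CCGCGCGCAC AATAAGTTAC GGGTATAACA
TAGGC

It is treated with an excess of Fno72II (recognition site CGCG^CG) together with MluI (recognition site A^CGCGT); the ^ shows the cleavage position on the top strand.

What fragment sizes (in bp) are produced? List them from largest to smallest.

Fno72II sites (CGCGCG) start at positions 111, 222.
Fno72II cuts after base 4 of each site, so after positions 114, 225.
MluI sites (ACGCGT) start at positions 101, 201.
MluI cuts after the first base of each site, so after positions 101, 201.
Combined cut positions: 101, 114, 201, 225.
Circular molecule, 4 cuts → 4 fragments:
  102–114 → 13 bp
  115–201 → 87 bp
  202–225 → 24 bp
  226–255 then 1–101 → 30 + 101 = 131 bp
Sorted largest to smallest: 131, 87, 24, 13 bp.

131, 87, 24, 13 bp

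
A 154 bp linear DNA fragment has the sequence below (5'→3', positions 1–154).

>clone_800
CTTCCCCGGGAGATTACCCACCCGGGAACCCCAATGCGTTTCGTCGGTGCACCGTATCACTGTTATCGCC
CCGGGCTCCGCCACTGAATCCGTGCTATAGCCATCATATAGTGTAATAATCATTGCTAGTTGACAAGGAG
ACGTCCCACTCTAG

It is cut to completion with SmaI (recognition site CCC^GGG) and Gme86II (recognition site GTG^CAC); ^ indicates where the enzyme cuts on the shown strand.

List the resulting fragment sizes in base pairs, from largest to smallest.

SmaI sites (CCCGGG) start at positions 5, 21, 70.
SmaI cuts after base 3 of each site, so after positions 7, 23, 72.
The Gme86II site (GTGCAC) starts at position 47.
Gme86II cuts after base 3 of each site, so after position 49.
Combined cut positions: 7, 23, 49, 72.
Linear molecule, 4 cuts → 5 fragments:
  1–7 → 7 bp
  8–23 → 16 bp
  24–49 → 26 bp
  50–72 → 23 bp
  73–154 → 82 bp
Sorted largest to smallest: 82, 26, 23, 16, 7 bp.

82, 26, 23, 16, 7 bp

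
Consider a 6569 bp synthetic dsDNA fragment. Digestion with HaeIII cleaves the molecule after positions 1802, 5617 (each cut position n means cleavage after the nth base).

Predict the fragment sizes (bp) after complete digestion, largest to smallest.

3815, 1802, 952 bp

Linear molecule, 2 cuts → 3 fragments:
  1802 − 0 = 1802 bp
  5617 − 1802 = 3815 bp
  6569 − 5617 = 952 bp
Sorted largest to smallest: 3815, 1802, 952 bp.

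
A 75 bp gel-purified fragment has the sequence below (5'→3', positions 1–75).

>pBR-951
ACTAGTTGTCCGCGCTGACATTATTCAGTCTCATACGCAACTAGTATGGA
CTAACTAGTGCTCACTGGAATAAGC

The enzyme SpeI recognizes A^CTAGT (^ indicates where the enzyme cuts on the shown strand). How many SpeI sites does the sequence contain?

ACTAGT occurs starting at positions 1, 40, 54.
SpeI cuts at 3 sites.

3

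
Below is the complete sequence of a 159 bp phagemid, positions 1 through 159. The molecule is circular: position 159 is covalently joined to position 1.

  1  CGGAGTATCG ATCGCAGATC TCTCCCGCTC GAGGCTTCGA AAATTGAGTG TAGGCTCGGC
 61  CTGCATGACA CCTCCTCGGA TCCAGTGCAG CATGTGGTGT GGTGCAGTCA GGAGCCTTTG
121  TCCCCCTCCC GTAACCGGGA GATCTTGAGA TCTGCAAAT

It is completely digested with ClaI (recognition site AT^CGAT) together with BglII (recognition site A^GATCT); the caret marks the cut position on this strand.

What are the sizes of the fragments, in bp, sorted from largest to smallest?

The ClaI site (ATCGAT) starts at position 7.
ClaI cuts after base 2 of each site, so after position 8.
BglII sites (AGATCT) start at positions 16, 140, 148.
BglII cuts after the first base of each site, so after positions 16, 140, 148.
Combined cut positions: 8, 16, 140, 148.
Circular molecule, 4 cuts → 4 fragments:
  9–16 → 8 bp
  17–140 → 124 bp
  141–148 → 8 bp
  149–159 then 1–8 → 11 + 8 = 19 bp
Sorted largest to smallest: 124, 19, 8, 8 bp.

124, 19, 8, 8 bp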